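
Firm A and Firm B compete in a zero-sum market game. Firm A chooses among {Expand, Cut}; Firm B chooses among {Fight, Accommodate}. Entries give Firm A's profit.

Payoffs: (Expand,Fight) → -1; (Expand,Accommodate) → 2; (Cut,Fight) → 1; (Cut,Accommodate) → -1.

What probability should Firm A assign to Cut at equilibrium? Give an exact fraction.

Row minima: Expand → -1, Cut → -1; maximin = -1.
Column maxima: Fight → 1, Accommodate → 2; minimax = 1.
-1 ≠ 1, so there is no saddle point; optimal play is mixed.
Let Firm A play Expand with probability p. Expected payoff against Fight: (-1)p + 1(1−p) = −2p + 1; against Accommodate: 2p + (-1)(1−p) = 3p − 1.
Setting these equal: −2p + 1 = 3p − 1 ⇒ −5p = -2 ⇒ p = 2/5, and the value is (-2)·(2/5) + 1 = 1/5.
For Firm B: with q = P(Fight), equating Expand's and Cut's payoffs gives −3q + 2 = 2q − 1 ⇒ q = 3/5.

3/5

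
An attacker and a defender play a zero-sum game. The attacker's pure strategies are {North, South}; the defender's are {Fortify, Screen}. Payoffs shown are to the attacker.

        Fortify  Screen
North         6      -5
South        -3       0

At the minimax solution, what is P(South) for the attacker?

11/14

Row minima: North → -5, South → -3; maximin = -3.
Column maxima: Fortify → 6, Screen → 0; minimax = 0.
-3 ≠ 0, so there is no saddle point; optimal play is mixed.
Let the attacker play North with probability p. Expected payoff against Fortify: 6p + (-3)(1−p) = 9p − 3; against Screen: (-5)p + 0(1−p) = −5p.
Setting these equal: 9p − 3 = −5p ⇒ 14p = 3 ⇒ p = 3/14, and the value is (9)·(3/14) − 3 = -15/14.
For the defender: with q = P(Fortify), equating North's and South's payoffs gives 11q − 5 = −3q ⇒ q = 5/14.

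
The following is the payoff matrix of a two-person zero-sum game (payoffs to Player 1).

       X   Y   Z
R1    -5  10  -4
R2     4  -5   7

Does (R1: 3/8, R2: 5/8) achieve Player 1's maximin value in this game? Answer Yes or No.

Against X this mix gives (3/8)·(-5) + (5/8)·4 = 5/8.
Against Y this mix gives (3/8)·10 + (5/8)·(-5) = 5/8.
Against Z this mix gives (3/8)·(-4) + (5/8)·7 = 23/8.
All of Player 2's active replies (X, Y) yield 5/8, and no column does worse for Player 1. The mix makes Player 2 indifferent and guarantees 5/8, so it is optimal.

Yes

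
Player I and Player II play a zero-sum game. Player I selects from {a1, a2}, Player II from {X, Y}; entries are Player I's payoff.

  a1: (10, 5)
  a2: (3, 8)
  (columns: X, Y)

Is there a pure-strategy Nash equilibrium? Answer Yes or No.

No

Row minima: a1 → 5, a2 → 3; maximin = 5.
Column maxima: X → 10, Y → 8; minimax = 8.
5 ≠ 8, so no pure-strategy equilibrium exists.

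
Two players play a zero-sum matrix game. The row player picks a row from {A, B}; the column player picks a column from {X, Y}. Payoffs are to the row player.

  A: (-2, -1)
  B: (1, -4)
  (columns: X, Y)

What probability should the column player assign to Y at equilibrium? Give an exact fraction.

Row minima: A → -2, B → -4; maximin = -2.
Column maxima: X → 1, Y → -1; minimax = -1.
-2 ≠ -1, so there is no saddle point; optimal play is mixed.
Let the row player play A with probability p. Expected payoff against X: (-2)p + 1(1−p) = −3p + 1; against Y: (-1)p + (-4)(1−p) = 3p − 4.
Setting these equal: −3p + 1 = 3p − 4 ⇒ −6p = -5 ⇒ p = 5/6, and the value is (-3)·(5/6) + 1 = -3/2.
For the column player: with q = P(X), equating A's and B's payoffs gives −q − 1 = 5q − 4 ⇒ q = 1/2.

1/2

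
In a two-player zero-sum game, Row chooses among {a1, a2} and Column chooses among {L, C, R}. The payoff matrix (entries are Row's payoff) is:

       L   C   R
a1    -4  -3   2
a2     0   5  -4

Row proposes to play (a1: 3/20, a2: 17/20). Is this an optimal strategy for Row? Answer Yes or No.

Against L this mix gives (3/20)·(-4) + (17/20)·0 = -3/5.
Against C this mix gives (3/20)·(-3) + (17/20)·5 = 19/5.
Against R this mix gives (3/20)·2 + (17/20)·(-4) = -31/10.
Column will play R, holding Row to -31/10. Shifting weight toward the row that does better against R would raise this floor (the equalizing mix achieves -8/5 against both R and L), so the proposed strategy is not optimal.

No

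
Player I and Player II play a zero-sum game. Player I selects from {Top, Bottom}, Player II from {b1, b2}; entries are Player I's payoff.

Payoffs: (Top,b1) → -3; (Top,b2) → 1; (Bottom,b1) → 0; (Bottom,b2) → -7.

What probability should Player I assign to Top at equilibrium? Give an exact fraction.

Row minima: Top → -3, Bottom → -7; maximin = -3.
Column maxima: b1 → 0, b2 → 1; minimax = 0.
-3 ≠ 0, so there is no saddle point; optimal play is mixed.
Let Player I play Top with probability p. Expected payoff against b1: (-3)p + 0(1−p) = −3p; against b2: 1p + (-7)(1−p) = 8p − 7.
Setting these equal: −3p = 8p − 7 ⇒ −11p = -7 ⇒ p = 7/11, and the value is (-3)·(7/11) = -21/11.
For Player II: with q = P(b1), equating Top's and Bottom's payoffs gives −4q + 1 = 7q − 7 ⇒ q = 8/11.

7/11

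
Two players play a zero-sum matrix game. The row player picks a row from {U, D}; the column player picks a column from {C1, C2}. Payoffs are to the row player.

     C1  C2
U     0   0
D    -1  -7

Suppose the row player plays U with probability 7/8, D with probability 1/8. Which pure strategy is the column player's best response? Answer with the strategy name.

If the column player plays C1, the row player's expected payoff is (7/8)·0 + (1/8)·(-1) = -1/8.
If the column player plays C2, the row player's expected payoff is (7/8)·0 + (1/8)·(-7) = -7/8.
The column player minimizes the row player's payoff; the smallest is -7/8, so the best response is C2.

C2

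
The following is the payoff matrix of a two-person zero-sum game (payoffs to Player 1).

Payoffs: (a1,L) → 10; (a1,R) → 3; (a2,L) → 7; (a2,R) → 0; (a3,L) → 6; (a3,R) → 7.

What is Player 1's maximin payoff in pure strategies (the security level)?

Row minima: a1 → 3, a2 → 0, a3 → 6.
The best of these is 6.

6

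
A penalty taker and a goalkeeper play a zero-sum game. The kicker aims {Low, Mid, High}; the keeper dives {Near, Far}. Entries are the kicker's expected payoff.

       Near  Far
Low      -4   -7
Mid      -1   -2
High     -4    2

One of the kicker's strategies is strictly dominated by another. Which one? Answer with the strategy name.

Low

Mid gives a strictly higher payoff than Low against every column: -1 > -4, -2 > -7.
So Low is strictly dominated and the kicker never plays it.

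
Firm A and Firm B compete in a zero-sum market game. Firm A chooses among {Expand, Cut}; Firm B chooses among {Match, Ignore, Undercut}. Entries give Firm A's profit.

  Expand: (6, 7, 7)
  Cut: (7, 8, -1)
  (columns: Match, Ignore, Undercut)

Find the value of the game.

Row minima: Expand → 6, Cut → -1; maximin = 6.
Column maxima: Match → 7, Ignore → 8, Undercut → 7; minimax = 7.
6 ≠ 7, so there is no saddle point; optimal play is mixed.
Ignore is strictly dominated by Match (it gives Firm A strictly more in every row), so Firm B never plays it.
On the remaining 2×2 (Expand, Cut vs Match, Undercut):
Let Firm A play Expand with probability p. Expected payoff against Match: 6p + 7(1−p) = −p + 7; against Undercut: 7p + (-1)(1−p) = 8p − 1.
Setting these equal: −p + 7 = 8p − 1 ⇒ −9p = -8 ⇒ p = 8/9, and the value is (-1)·(8/9) + 7 = 55/9.
For Firm B: with q = P(Match), equating Expand's and Cut's payoffs gives −q + 7 = 8q − 1 ⇒ q = 8/9.

55/9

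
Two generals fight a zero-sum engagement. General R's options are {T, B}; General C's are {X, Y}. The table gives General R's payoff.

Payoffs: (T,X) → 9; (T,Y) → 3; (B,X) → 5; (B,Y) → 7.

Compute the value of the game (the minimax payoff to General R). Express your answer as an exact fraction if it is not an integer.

Row minima: T → 3, B → 5; maximin = 5.
Column maxima: X → 9, Y → 7; minimax = 7.
5 ≠ 7, so there is no saddle point; optimal play is mixed.
Let General R play T with probability p. Expected payoff against X: 9p + 5(1−p) = 4p + 5; against Y: 3p + 7(1−p) = −4p + 7.
Setting these equal: 4p + 5 = −4p + 7 ⇒ 8p = 2 ⇒ p = 1/4, and the value is (4)·(1/4) + 5 = 6.
For General C: with q = P(X), equating T's and B's payoffs gives 6q + 3 = −2q + 7 ⇒ q = 1/2.

6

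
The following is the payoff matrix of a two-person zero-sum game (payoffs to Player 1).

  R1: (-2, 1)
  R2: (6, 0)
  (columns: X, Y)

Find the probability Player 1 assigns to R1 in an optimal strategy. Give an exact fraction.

Row minima: R1 → -2, R2 → 0; maximin = 0.
Column maxima: X → 6, Y → 1; minimax = 1.
0 ≠ 1, so there is no saddle point; optimal play is mixed.
Let Player 1 play R1 with probability p. Expected payoff against X: (-2)p + 6(1−p) = −8p + 6; against Y: 1p + 0(1−p) = p.
Setting these equal: −8p + 6 = p ⇒ −9p = -6 ⇒ p = 2/3, and the value is (-8)·(2/3) + 6 = 2/3.
For Player 2: with q = P(X), equating R1's and R2's payoffs gives −3q + 1 = 6q ⇒ q = 1/9.

2/3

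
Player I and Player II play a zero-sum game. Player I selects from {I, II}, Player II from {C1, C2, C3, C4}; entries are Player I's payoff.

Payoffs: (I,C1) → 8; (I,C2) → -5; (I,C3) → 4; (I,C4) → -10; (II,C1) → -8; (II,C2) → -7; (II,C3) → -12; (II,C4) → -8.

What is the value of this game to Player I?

Row minima: I → -10, II → -12; maximin = -10.
Column maxima: C1 → 8, C2 → -5, C3 → 4, C4 → -8; minimax = -8.
-10 ≠ -8, so there is no saddle point; optimal play is mixed.
C1 is strictly dominated by C3 (it gives Player I strictly more in every row), so Player II never plays it.
C2 is strictly dominated by C4 (it gives Player I strictly more in every row), so Player II never plays it.
On the remaining 2×2 (I, II vs C3, C4):
Let Player I play I with probability p. Expected payoff against C3: 4p + (-12)(1−p) = 16p − 12; against C4: (-10)p + (-8)(1−p) = −2p − 8.
Setting these equal: 16p − 12 = −2p − 8 ⇒ 18p = 4 ⇒ p = 2/9, and the value is (16)·(2/9) − 12 = -76/9.
For Player II: with q = P(C3), equating I's and II's payoffs gives 14q − 10 = −4q − 8 ⇒ q = 1/9.

-76/9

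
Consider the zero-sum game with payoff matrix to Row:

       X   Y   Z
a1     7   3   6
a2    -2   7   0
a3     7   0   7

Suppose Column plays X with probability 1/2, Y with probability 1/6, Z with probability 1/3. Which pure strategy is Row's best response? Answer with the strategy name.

a1

Expected payoff of a1: (1/2)·7 + (1/6)·3 + (1/3)·6 = 6.
Expected payoff of a2: (1/2)·(-2) + (1/6)·7 + (1/3)·0 = 1/6.
Expected payoff of a3: (1/2)·7 + (1/6)·0 + (1/3)·7 = 35/6.
The largest is 6, so Row's best response is a1.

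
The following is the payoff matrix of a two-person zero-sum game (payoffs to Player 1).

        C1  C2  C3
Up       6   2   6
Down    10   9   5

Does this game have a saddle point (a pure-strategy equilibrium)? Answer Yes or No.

No

Row minima: Up → 2, Down → 5; maximin = 5.
Column maxima: C1 → 10, C2 → 9, C3 → 6; minimax = 6.
5 ≠ 6, so no pure-strategy equilibrium exists.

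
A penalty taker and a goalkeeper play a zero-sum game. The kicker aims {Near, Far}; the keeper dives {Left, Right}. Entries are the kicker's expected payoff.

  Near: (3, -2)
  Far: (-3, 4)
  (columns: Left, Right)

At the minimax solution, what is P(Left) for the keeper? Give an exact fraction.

Row minima: Near → -2, Far → -3; maximin = -2.
Column maxima: Left → 3, Right → 4; minimax = 3.
-2 ≠ 3, so there is no saddle point; optimal play is mixed.
Let the kicker play Near with probability p. Expected payoff against Left: 3p + (-3)(1−p) = 6p − 3; against Right: (-2)p + 4(1−p) = −6p + 4.
Setting these equal: 6p − 3 = −6p + 4 ⇒ 12p = 7 ⇒ p = 7/12, and the value is (6)·(7/12) − 3 = 1/2.
For the keeper: with q = P(Left), equating Near's and Far's payoffs gives 5q − 2 = −7q + 4 ⇒ q = 1/2.

1/2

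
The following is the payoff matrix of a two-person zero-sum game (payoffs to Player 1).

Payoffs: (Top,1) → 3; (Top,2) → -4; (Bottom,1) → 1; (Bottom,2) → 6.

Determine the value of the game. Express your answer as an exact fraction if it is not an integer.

Row minima: Top → -4, Bottom → 1; maximin = 1.
Column maxima: 1 → 3, 2 → 6; minimax = 3.
1 ≠ 3, so there is no saddle point; optimal play is mixed.
Let Player 1 play Top with probability p. Expected payoff against 1: 3p + 1(1−p) = 2p + 1; against 2: (-4)p + 6(1−p) = −10p + 6.
Setting these equal: 2p + 1 = −10p + 6 ⇒ 12p = 5 ⇒ p = 5/12, and the value is (2)·(5/12) + 1 = 11/6.
For Player 2: with q = P(1), equating Top's and Bottom's payoffs gives 7q − 4 = −5q + 6 ⇒ q = 5/6.

11/6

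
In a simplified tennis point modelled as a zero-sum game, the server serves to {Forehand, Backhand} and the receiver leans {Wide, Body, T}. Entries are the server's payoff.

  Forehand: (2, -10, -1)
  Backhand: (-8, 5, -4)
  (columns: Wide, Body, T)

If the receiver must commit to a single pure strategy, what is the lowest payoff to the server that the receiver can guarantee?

-1

Column maxima: Wide → 2, Body → 5, T → -1.
The smallest of these is -1.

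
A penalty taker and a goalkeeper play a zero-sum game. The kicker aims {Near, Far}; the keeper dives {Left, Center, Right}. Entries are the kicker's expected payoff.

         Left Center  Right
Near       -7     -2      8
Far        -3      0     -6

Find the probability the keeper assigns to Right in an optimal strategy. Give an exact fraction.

Row minima: Near → -7, Far → -6; maximin = -6.
Column maxima: Left → -3, Center → 0, Right → 8; minimax = -3.
-6 ≠ -3, so there is no saddle point; optimal play is mixed.
Center is strictly dominated by Left (it gives the kicker strictly more in every row), so the keeper never plays it.
On the remaining 2×2 (Near, Far vs Left, Right):
Let the kicker play Near with probability p. Expected payoff against Left: (-7)p + (-3)(1−p) = −4p − 3; against Right: 8p + (-6)(1−p) = 14p − 6.
Setting these equal: −4p − 3 = 14p − 6 ⇒ −18p = -3 ⇒ p = 1/6, and the value is (-4)·(1/6) − 3 = -11/3.
For the keeper: with q = P(Left), equating Near's and Far's payoffs gives −15q + 8 = 3q − 6 ⇒ q = 7/9.

2/9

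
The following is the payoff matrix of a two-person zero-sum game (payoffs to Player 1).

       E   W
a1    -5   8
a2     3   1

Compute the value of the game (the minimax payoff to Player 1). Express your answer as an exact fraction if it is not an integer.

29/15

Row minima: a1 → -5, a2 → 1; maximin = 1.
Column maxima: E → 3, W → 8; minimax = 3.
1 ≠ 3, so there is no saddle point; optimal play is mixed.
Let Player 1 play a1 with probability p. Expected payoff against E: (-5)p + 3(1−p) = −8p + 3; against W: 8p + 1(1−p) = 7p + 1.
Setting these equal: −8p + 3 = 7p + 1 ⇒ −15p = -2 ⇒ p = 2/15, and the value is (-8)·(2/15) + 3 = 29/15.
For Player 2: with q = P(E), equating a1's and a2's payoffs gives −13q + 8 = 2q + 1 ⇒ q = 7/15.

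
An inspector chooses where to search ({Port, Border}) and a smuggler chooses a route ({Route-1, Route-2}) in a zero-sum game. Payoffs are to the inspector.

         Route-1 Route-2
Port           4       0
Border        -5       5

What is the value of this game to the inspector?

Row minima: Port → 0, Border → -5; maximin = 0.
Column maxima: Route-1 → 4, Route-2 → 5; minimax = 4.
0 ≠ 4, so there is no saddle point; optimal play is mixed.
Let the inspector play Port with probability p. Expected payoff against Route-1: 4p + (-5)(1−p) = 9p − 5; against Route-2: 0p + 5(1−p) = −5p + 5.
Setting these equal: 9p − 5 = −5p + 5 ⇒ 14p = 10 ⇒ p = 5/7, and the value is (9)·(5/7) − 5 = 10/7.
For the smuggler: with q = P(Route-1), equating Port's and Border's payoffs gives 4q = −10q + 5 ⇒ q = 5/14.

10/7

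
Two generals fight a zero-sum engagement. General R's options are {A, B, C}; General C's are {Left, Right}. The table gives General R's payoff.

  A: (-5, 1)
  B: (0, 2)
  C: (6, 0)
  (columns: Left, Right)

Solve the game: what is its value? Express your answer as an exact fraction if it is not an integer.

Row minima: A → -5, B → 0, C → 0; maximin = 0.
Column maxima: Left → 6, Right → 2; minimax = 2.
0 ≠ 2, so there is no saddle point; optimal play is mixed.
A is strictly dominated by B, so General R never plays it.
On the remaining 2×2 (B, C vs Left, Right):
Let General R play B with probability p. Expected payoff against Left: 0p + 6(1−p) = −6p + 6; against Right: 2p + 0(1−p) = 2p.
Setting these equal: −6p + 6 = 2p ⇒ −8p = -6 ⇒ p = 3/4, and the value is (-6)·(3/4) + 6 = 3/2.
For General C: with q = P(Left), equating B's and C's payoffs gives −2q + 2 = 6q ⇒ q = 1/4.

3/2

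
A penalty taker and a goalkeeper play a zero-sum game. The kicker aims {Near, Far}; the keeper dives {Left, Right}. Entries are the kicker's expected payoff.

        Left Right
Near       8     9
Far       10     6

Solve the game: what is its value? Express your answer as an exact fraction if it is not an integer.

42/5

Row minima: Near → 8, Far → 6; maximin = 8.
Column maxima: Left → 10, Right → 9; minimax = 9.
8 ≠ 9, so there is no saddle point; optimal play is mixed.
Let the kicker play Near with probability p. Expected payoff against Left: 8p + 10(1−p) = −2p + 10; against Right: 9p + 6(1−p) = 3p + 6.
Setting these equal: −2p + 10 = 3p + 6 ⇒ −5p = -4 ⇒ p = 4/5, and the value is (-2)·(4/5) + 10 = 42/5.
For the keeper: with q = P(Left), equating Near's and Far's payoffs gives −q + 9 = 4q + 6 ⇒ q = 3/5.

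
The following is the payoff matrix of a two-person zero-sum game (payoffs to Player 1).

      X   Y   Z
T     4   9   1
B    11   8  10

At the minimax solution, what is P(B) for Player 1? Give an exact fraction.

Row minima: T → 1, B → 8; maximin = 8.
Column maxima: X → 11, Y → 9, Z → 10; minimax = 9.
8 ≠ 9, so there is no saddle point; optimal play is mixed.
X is strictly dominated by Z (it gives Player 1 strictly more in every row), so Player 2 never plays it.
On the remaining 2×2 (T, B vs Y, Z):
Let Player 1 play T with probability p. Expected payoff against Y: 9p + 8(1−p) = p + 8; against Z: 1p + 10(1−p) = −9p + 10.
Setting these equal: p + 8 = −9p + 10 ⇒ 10p = 2 ⇒ p = 1/5, and the value is (1)·(1/5) + 8 = 41/5.
For Player 2: with q = P(Y), equating T's and B's payoffs gives 8q + 1 = −2q + 10 ⇒ q = 9/10.

4/5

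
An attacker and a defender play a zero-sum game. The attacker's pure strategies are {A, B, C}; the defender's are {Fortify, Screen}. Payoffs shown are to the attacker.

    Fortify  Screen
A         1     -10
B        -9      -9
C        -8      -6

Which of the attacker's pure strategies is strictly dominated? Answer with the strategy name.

C gives a strictly higher payoff than B against every column: -8 > -9, -6 > -9.
So B is strictly dominated and the attacker never plays it.

B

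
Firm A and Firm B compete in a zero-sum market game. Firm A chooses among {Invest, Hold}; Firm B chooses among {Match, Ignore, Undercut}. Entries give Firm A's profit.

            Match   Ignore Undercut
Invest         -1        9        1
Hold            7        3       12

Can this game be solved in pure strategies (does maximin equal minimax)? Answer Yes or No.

Row minima: Invest → -1, Hold → 3; maximin = 3.
Column maxima: Match → 7, Ignore → 9, Undercut → 12; minimax = 7.
3 ≠ 7, so no pure-strategy equilibrium exists.

No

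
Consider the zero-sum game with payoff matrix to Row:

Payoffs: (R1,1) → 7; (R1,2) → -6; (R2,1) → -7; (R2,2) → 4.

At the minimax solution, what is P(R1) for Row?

Row minima: R1 → -6, R2 → -7; maximin = -6.
Column maxima: 1 → 7, 2 → 4; minimax = 4.
-6 ≠ 4, so there is no saddle point; optimal play is mixed.
Let Row play R1 with probability p. Expected payoff against 1: 7p + (-7)(1−p) = 14p − 7; against 2: (-6)p + 4(1−p) = −10p + 4.
Setting these equal: 14p − 7 = −10p + 4 ⇒ 24p = 11 ⇒ p = 11/24, and the value is (14)·(11/24) − 7 = -7/12.
For Column: with q = P(1), equating R1's and R2's payoffs gives 13q − 6 = −11q + 4 ⇒ q = 5/12.

11/24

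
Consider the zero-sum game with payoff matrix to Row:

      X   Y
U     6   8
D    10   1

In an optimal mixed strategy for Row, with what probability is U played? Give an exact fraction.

Row minima: U → 6, D → 1; maximin = 6.
Column maxima: X → 10, Y → 8; minimax = 8.
6 ≠ 8, so there is no saddle point; optimal play is mixed.
Let Row play U with probability p. Expected payoff against X: 6p + 10(1−p) = −4p + 10; against Y: 8p + 1(1−p) = 7p + 1.
Setting these equal: −4p + 10 = 7p + 1 ⇒ −11p = -9 ⇒ p = 9/11, and the value is (-4)·(9/11) + 10 = 74/11.
For Column: with q = P(X), equating U's and D's payoffs gives −2q + 8 = 9q + 1 ⇒ q = 7/11.

9/11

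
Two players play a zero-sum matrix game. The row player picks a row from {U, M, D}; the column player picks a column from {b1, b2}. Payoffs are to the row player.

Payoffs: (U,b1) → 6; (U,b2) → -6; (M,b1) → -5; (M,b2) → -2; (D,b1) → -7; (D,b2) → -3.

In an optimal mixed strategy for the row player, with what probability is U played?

1/5

Row minima: U → -6, M → -5, D → -7; maximin = -5.
Column maxima: b1 → 6, b2 → -2; minimax = -2.
-5 ≠ -2, so there is no saddle point; optimal play is mixed.
D is strictly dominated by M, so the row player never plays it.
On the remaining 2×2 (U, M vs b1, b2):
Let the row player play U with probability p. Expected payoff against b1: 6p + (-5)(1−p) = 11p − 5; against b2: (-6)p + (-2)(1−p) = −4p − 2.
Setting these equal: 11p − 5 = −4p − 2 ⇒ 15p = 3 ⇒ p = 1/5, and the value is (11)·(1/5) − 5 = -14/5.
For the column player: with q = P(b1), equating U's and M's payoffs gives 12q − 6 = −3q − 2 ⇒ q = 4/15.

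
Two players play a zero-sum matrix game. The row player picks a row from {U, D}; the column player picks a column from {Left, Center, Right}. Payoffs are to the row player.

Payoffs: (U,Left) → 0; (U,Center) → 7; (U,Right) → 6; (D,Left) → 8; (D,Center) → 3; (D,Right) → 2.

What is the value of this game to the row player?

4

Row minima: U → 0, D → 2; maximin = 2.
Column maxima: Left → 8, Center → 7, Right → 6; minimax = 6.
2 ≠ 6, so there is no saddle point; optimal play is mixed.
Center is strictly dominated by Right (it gives the row player strictly more in every row), so the column player never plays it.
On the remaining 2×2 (U, D vs Left, Right):
Let the row player play U with probability p. Expected payoff against Left: 0p + 8(1−p) = −8p + 8; against Right: 6p + 2(1−p) = 4p + 2.
Setting these equal: −8p + 8 = 4p + 2 ⇒ −12p = -6 ⇒ p = 1/2, and the value is (-8)·(1/2) + 8 = 4.
For the column player: with q = P(Left), equating U's and D's payoffs gives −6q + 6 = 6q + 2 ⇒ q = 1/3.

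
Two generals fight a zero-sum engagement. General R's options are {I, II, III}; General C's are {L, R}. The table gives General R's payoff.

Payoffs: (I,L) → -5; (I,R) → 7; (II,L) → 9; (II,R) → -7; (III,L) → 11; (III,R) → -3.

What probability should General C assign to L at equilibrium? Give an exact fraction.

Row minima: I → -5, II → -7, III → -3; maximin = -3.
Column maxima: L → 11, R → 7; minimax = 7.
-3 ≠ 7, so there is no saddle point; optimal play is mixed.
II is strictly dominated by III, so General R never plays it.
On the remaining 2×2 (I, III vs L, R):
Let General R play I with probability p. Expected payoff against L: (-5)p + 11(1−p) = −16p + 11; against R: 7p + (-3)(1−p) = 10p − 3.
Setting these equal: −16p + 11 = 10p − 3 ⇒ −26p = -14 ⇒ p = 7/13, and the value is (-16)·(7/13) + 11 = 31/13.
For General C: with q = P(L), equating I's and III's payoffs gives −12q + 7 = 14q − 3 ⇒ q = 5/13.

5/13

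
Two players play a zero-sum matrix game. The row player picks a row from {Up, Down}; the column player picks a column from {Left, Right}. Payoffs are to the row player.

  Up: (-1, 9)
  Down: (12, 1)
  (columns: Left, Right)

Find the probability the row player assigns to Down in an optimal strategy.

10/21

Row minima: Up → -1, Down → 1; maximin = 1.
Column maxima: Left → 12, Right → 9; minimax = 9.
1 ≠ 9, so there is no saddle point; optimal play is mixed.
Let the row player play Up with probability p. Expected payoff against Left: (-1)p + 12(1−p) = −13p + 12; against Right: 9p + 1(1−p) = 8p + 1.
Setting these equal: −13p + 12 = 8p + 1 ⇒ −21p = -11 ⇒ p = 11/21, and the value is (-13)·(11/21) + 12 = 109/21.
For the column player: with q = P(Left), equating Up's and Down's payoffs gives −10q + 9 = 11q + 1 ⇒ q = 8/21.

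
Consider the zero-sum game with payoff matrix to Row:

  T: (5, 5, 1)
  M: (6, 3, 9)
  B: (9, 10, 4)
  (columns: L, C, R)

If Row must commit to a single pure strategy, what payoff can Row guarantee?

Row minima: T → 1, M → 3, B → 4.
The best of these is 4.

4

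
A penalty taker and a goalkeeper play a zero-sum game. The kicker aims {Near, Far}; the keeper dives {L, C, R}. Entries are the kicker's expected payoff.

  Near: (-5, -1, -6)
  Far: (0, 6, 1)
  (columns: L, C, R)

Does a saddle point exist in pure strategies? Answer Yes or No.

Row minima: Near → -6, Far → 0; maximin = 0.
Column maxima: L → 0, C → 6, R → 1; minimax = 0.
maximin = minimax = 0, so a saddle point exists.

Yes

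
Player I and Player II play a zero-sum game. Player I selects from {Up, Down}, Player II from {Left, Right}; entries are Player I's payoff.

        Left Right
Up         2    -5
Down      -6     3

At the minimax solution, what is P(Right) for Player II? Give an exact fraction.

Row minima: Up → -5, Down → -6; maximin = -5.
Column maxima: Left → 2, Right → 3; minimax = 2.
-5 ≠ 2, so there is no saddle point; optimal play is mixed.
Let Player I play Up with probability p. Expected payoff against Left: 2p + (-6)(1−p) = 8p − 6; against Right: (-5)p + 3(1−p) = −8p + 3.
Setting these equal: 8p − 6 = −8p + 3 ⇒ 16p = 9 ⇒ p = 9/16, and the value is (8)·(9/16) − 6 = -3/2.
For Player II: with q = P(Left), equating Up's and Down's payoffs gives 7q − 5 = −9q + 3 ⇒ q = 1/2.

1/2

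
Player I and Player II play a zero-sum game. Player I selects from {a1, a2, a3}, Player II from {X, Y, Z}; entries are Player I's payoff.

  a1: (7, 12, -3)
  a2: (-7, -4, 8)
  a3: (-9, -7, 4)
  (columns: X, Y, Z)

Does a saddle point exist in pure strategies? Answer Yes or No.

Row minima: a1 → -3, a2 → -7, a3 → -9; maximin = -3.
Column maxima: X → 7, Y → 12, Z → 8; minimax = 7.
-3 ≠ 7, so no pure-strategy equilibrium exists.

No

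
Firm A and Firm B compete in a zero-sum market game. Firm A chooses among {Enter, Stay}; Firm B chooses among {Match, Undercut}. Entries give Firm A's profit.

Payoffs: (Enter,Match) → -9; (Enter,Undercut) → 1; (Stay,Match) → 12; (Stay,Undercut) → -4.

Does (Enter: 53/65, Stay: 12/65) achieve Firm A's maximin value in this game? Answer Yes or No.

No

Against Match this mix gives (53/65)·(-9) + (12/65)·12 = -333/65.
Against Undercut this mix gives (53/65)·1 + (12/65)·(-4) = 1/13.
Firm B will play Match, holding Firm A to -333/65. Shifting weight toward the row that does better against Match would raise this floor (the equalizing mix achieves -12/13 against both Match and Undercut), so the proposed strategy is not optimal.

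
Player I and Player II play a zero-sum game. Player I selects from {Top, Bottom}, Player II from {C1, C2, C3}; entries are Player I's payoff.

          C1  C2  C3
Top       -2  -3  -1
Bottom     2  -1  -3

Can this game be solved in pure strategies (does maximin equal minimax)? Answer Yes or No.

No

Row minima: Top → -3, Bottom → -3; maximin = -3.
Column maxima: C1 → 2, C2 → -1, C3 → -1; minimax = -1.
-3 ≠ -1, so no pure-strategy equilibrium exists.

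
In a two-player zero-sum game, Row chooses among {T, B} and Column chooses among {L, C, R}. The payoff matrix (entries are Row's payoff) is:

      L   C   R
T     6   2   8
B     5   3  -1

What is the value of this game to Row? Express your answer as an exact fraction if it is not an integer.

Row minima: T → 2, B → -1; maximin = 2.
Column maxima: L → 6, C → 3, R → 8; minimax = 3.
2 ≠ 3, so there is no saddle point; optimal play is mixed.
L is strictly dominated by C (it gives Row strictly more in every row), so Column never plays it.
On the remaining 2×2 (T, B vs C, R):
Let Row play T with probability p. Expected payoff against C: 2p + 3(1−p) = −p + 3; against R: 8p + (-1)(1−p) = 9p − 1.
Setting these equal: −p + 3 = 9p − 1 ⇒ −10p = -4 ⇒ p = 2/5, and the value is (-1)·(2/5) + 3 = 13/5.
For Column: with q = P(C), equating T's and B's payoffs gives −6q + 8 = 4q − 1 ⇒ q = 9/10.

13/5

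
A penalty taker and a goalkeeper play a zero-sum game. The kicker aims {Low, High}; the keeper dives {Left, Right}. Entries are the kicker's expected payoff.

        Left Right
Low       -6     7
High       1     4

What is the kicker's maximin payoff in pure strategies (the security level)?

Row minima: Low → -6, High → 1.
The best of these is 1.

1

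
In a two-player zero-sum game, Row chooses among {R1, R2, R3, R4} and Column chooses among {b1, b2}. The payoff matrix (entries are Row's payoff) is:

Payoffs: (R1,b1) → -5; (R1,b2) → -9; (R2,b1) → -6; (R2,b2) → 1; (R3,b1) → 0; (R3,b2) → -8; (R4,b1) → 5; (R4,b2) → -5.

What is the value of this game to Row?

-25/17

Row minima: R1 → -9, R2 → -6, R3 → -8, R4 → -5; maximin = -5.
Column maxima: b1 → 5, b2 → 1; minimax = 1.
-5 ≠ 1, so there is no saddle point; optimal play is mixed.
R1 is strictly dominated by R3, so Row never plays it.
R3 is strictly dominated by R4, so Row never plays it.
On the remaining 2×2 (R2, R4 vs b1, b2):
Let Row play R2 with probability p. Expected payoff against b1: (-6)p + 5(1−p) = −11p + 5; against b2: 1p + (-5)(1−p) = 6p − 5.
Setting these equal: −11p + 5 = 6p − 5 ⇒ −17p = -10 ⇒ p = 10/17, and the value is (-11)·(10/17) + 5 = -25/17.
For Column: with q = P(b1), equating R2's and R4's payoffs gives −7q + 1 = 10q − 5 ⇒ q = 6/17.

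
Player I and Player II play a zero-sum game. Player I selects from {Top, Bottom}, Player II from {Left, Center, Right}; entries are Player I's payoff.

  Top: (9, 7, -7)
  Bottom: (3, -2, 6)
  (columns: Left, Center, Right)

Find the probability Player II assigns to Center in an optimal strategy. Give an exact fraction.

Row minima: Top → -7, Bottom → -2; maximin = -2.
Column maxima: Left → 9, Center → 7, Right → 6; minimax = 6.
-2 ≠ 6, so there is no saddle point; optimal play is mixed.
Left is strictly dominated by Center (it gives Player I strictly more in every row), so Player II never plays it.
On the remaining 2×2 (Top, Bottom vs Center, Right):
Let Player I play Top with probability p. Expected payoff against Center: 7p + (-2)(1−p) = 9p − 2; against Right: (-7)p + 6(1−p) = −13p + 6.
Setting these equal: 9p − 2 = −13p + 6 ⇒ 22p = 8 ⇒ p = 4/11, and the value is (9)·(4/11) − 2 = 14/11.
For Player II: with q = P(Center), equating Top's and Bottom's payoffs gives 14q − 7 = −8q + 6 ⇒ q = 13/22.

13/22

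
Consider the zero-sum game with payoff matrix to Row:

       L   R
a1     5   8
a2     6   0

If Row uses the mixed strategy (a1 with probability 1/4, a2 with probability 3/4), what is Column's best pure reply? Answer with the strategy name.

R

If Column plays L, Row's expected payoff is (1/4)·5 + (3/4)·6 = 23/4.
If Column plays R, Row's expected payoff is (1/4)·8 + (3/4)·0 = 2.
Column minimizes Row's payoff; the smallest is 2, so the best response is R.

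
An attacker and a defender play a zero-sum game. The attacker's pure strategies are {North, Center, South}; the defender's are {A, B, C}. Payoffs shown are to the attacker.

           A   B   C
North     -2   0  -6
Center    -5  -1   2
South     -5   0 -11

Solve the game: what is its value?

Row minima: North → -6, Center → -5, South → -11; maximin = -5.
Column maxima: A → -2, B → 0, C → 2; minimax = -2.
-5 ≠ -2, so there is no saddle point; optimal play is mixed.
B is strictly dominated by A (it gives the attacker strictly more in every row), so the defender never plays it.
With B eliminated, South is strictly dominated by North (North gives the attacker strictly more in every remaining column), so the attacker never plays it.
On the remaining 2×2 (North, Center vs A, C):
Let the attacker play North with probability p. Expected payoff against A: (-2)p + (-5)(1−p) = 3p − 5; against C: (-6)p + 2(1−p) = −8p + 2.
Setting these equal: 3p − 5 = −8p + 2 ⇒ 11p = 7 ⇒ p = 7/11, and the value is (3)·(7/11) − 5 = -34/11.
For the defender: with q = P(A), equating North's and Center's payoffs gives 4q − 6 = −7q + 2 ⇒ q = 8/11.

-34/11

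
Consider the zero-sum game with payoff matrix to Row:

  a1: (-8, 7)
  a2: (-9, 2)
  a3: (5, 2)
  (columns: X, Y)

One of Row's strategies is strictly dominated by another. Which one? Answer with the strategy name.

a2

a1 gives a strictly higher payoff than a2 against every column: -8 > -9, 7 > 2.
So a2 is strictly dominated and Row never plays it.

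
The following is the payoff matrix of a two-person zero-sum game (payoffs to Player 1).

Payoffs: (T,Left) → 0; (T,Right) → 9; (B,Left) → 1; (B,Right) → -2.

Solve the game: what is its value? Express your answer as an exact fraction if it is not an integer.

3/4

Row minima: T → 0, B → -2; maximin = 0.
Column maxima: Left → 1, Right → 9; minimax = 1.
0 ≠ 1, so there is no saddle point; optimal play is mixed.
Let Player 1 play T with probability p. Expected payoff against Left: 0p + 1(1−p) = −p + 1; against Right: 9p + (-2)(1−p) = 11p − 2.
Setting these equal: −p + 1 = 11p − 2 ⇒ −12p = -3 ⇒ p = 1/4, and the value is (-1)·(1/4) + 1 = 3/4.
For Player 2: with q = P(Left), equating T's and B's payoffs gives −9q + 9 = 3q − 2 ⇒ q = 11/12.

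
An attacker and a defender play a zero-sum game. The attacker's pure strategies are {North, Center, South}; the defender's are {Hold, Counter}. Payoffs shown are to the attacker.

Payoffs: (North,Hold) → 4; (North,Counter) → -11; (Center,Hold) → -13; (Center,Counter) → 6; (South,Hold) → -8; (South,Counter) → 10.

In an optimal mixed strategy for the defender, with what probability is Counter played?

4/11

Row minima: North → -11, Center → -13, South → -8; maximin = -8.
Column maxima: Hold → 4, Counter → 10; minimax = 4.
-8 ≠ 4, so there is no saddle point; optimal play is mixed.
Center is strictly dominated by South, so the attacker never plays it.
On the remaining 2×2 (North, South vs Hold, Counter):
Let the attacker play North with probability p. Expected payoff against Hold: 4p + (-8)(1−p) = 12p − 8; against Counter: (-11)p + 10(1−p) = −21p + 10.
Setting these equal: 12p − 8 = −21p + 10 ⇒ 33p = 18 ⇒ p = 6/11, and the value is (12)·(6/11) − 8 = -16/11.
For the defender: with q = P(Hold), equating North's and South's payoffs gives 15q − 11 = −18q + 10 ⇒ q = 7/11.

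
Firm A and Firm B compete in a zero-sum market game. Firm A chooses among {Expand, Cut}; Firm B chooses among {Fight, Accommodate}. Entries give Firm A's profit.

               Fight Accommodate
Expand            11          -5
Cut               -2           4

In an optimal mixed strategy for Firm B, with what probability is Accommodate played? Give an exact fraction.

Row minima: Expand → -5, Cut → -2; maximin = -2.
Column maxima: Fight → 11, Accommodate → 4; minimax = 4.
-2 ≠ 4, so there is no saddle point; optimal play is mixed.
Let Firm A play Expand with probability p. Expected payoff against Fight: 11p + (-2)(1−p) = 13p − 2; against Accommodate: (-5)p + 4(1−p) = −9p + 4.
Setting these equal: 13p − 2 = −9p + 4 ⇒ 22p = 6 ⇒ p = 3/11, and the value is (13)·(3/11) − 2 = 17/11.
For Firm B: with q = P(Fight), equating Expand's and Cut's payoffs gives 16q − 5 = −6q + 4 ⇒ q = 9/22.

13/22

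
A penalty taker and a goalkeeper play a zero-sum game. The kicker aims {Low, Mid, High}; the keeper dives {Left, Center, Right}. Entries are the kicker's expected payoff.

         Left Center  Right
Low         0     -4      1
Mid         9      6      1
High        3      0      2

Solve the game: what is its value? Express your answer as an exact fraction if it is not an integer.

Row minima: Low → -4, Mid → 1, High → 0; maximin = 1.
Column maxima: Left → 9, Center → 6, Right → 2; minimax = 2.
1 ≠ 2, so there is no saddle point; optimal play is mixed.
Low is strictly dominated by High, so the kicker never plays it.
Left is strictly dominated by Center (it gives the kicker strictly more in every row), so the keeper never plays it.
On the remaining 2×2 (Mid, High vs Center, Right):
Let the kicker play Mid with probability p. Expected payoff against Center: 6p + 0(1−p) = 6p; against Right: 1p + 2(1−p) = −p + 2.
Setting these equal: 6p = −p + 2 ⇒ 7p = 2 ⇒ p = 2/7, and the value is (6)·(2/7) = 12/7.
For the keeper: with q = P(Center), equating Mid's and High's payoffs gives 5q + 1 = −2q + 2 ⇒ q = 1/7.

12/7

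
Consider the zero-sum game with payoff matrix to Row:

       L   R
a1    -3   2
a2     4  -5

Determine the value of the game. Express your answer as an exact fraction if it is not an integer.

Row minima: a1 → -3, a2 → -5; maximin = -3.
Column maxima: L → 4, R → 2; minimax = 2.
-3 ≠ 2, so there is no saddle point; optimal play is mixed.
Let Row play a1 with probability p. Expected payoff against L: (-3)p + 4(1−p) = −7p + 4; against R: 2p + (-5)(1−p) = 7p − 5.
Setting these equal: −7p + 4 = 7p − 5 ⇒ −14p = -9 ⇒ p = 9/14, and the value is (-7)·(9/14) + 4 = -1/2.
For Column: with q = P(L), equating a1's and a2's payoffs gives −5q + 2 = 9q − 5 ⇒ q = 1/2.

-1/2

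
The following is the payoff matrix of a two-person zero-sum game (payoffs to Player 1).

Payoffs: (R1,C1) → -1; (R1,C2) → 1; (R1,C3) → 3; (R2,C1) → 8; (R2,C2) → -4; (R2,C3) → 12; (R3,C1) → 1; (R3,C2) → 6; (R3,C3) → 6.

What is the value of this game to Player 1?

52/17

Row minima: R1 → -1, R2 → -4, R3 → 1; maximin = 1.
Column maxima: C1 → 8, C2 → 6, C3 → 12; minimax = 6.
1 ≠ 6, so there is no saddle point; optimal play is mixed.
R1 is strictly dominated by R3, so Player 1 never plays it.
C3 is strictly dominated by C1 (it gives Player 1 strictly more in every row), so Player 2 never plays it.
On the remaining 2×2 (R2, R3 vs C1, C2):
Let Player 1 play R2 with probability p. Expected payoff against C1: 8p + 1(1−p) = 7p + 1; against C2: (-4)p + 6(1−p) = −10p + 6.
Setting these equal: 7p + 1 = −10p + 6 ⇒ 17p = 5 ⇒ p = 5/17, and the value is (7)·(5/17) + 1 = 52/17.
For Player 2: with q = P(C1), equating R2's and R3's payoffs gives 12q − 4 = −5q + 6 ⇒ q = 10/17.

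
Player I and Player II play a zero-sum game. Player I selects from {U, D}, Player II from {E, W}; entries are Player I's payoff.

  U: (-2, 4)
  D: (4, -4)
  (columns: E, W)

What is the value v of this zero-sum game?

4/7

Row minima: U → -2, D → -4; maximin = -2.
Column maxima: E → 4, W → 4; minimax = 4.
-2 ≠ 4, so there is no saddle point; optimal play is mixed.
Let Player I play U with probability p. Expected payoff against E: (-2)p + 4(1−p) = −6p + 4; against W: 4p + (-4)(1−p) = 8p − 4.
Setting these equal: −6p + 4 = 8p − 4 ⇒ −14p = -8 ⇒ p = 4/7, and the value is (-6)·(4/7) + 4 = 4/7.
For Player II: with q = P(E), equating U's and D's payoffs gives −6q + 4 = 8q − 4 ⇒ q = 4/7.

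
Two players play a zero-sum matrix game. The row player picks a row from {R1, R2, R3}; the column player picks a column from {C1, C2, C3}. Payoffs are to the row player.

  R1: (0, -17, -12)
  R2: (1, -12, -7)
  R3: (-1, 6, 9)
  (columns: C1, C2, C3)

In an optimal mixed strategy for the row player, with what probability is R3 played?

13/20

Row minima: R1 → -17, R2 → -12, R3 → -1; maximin = -1.
Column maxima: C1 → 1, C2 → 6, C3 → 9; minimax = 1.
-1 ≠ 1, so there is no saddle point; optimal play is mixed.
R1 is strictly dominated by R2, so the row player never plays it.
C3 is strictly dominated by C2 (it gives the row player strictly more in every row), so the column player never plays it.
On the remaining 2×2 (R2, R3 vs C1, C2):
Let the row player play R2 with probability p. Expected payoff against C1: 1p + (-1)(1−p) = 2p − 1; against C2: (-12)p + 6(1−p) = −18p + 6.
Setting these equal: 2p − 1 = −18p + 6 ⇒ 20p = 7 ⇒ p = 7/20, and the value is (2)·(7/20) − 1 = -3/10.
For the column player: with q = P(C1), equating R2's and R3's payoffs gives 13q − 12 = −7q + 6 ⇒ q = 9/10.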